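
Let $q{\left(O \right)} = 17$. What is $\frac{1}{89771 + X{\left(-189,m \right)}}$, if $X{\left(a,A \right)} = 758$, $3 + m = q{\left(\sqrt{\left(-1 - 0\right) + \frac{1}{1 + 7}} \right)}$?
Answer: $\frac{1}{90529} \approx 1.1046 \cdot 10^{-5}$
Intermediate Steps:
$m = 14$ ($m = -3 + 17 = 14$)
$\frac{1}{89771 + X{\left(-189,m \right)}} = \frac{1}{89771 + 758} = \frac{1}{90529}$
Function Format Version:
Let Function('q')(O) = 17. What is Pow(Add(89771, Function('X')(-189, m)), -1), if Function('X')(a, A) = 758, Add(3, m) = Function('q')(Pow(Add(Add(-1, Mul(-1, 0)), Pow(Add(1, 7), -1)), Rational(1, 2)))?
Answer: Rational(1, 90529) ≈ 1.1046e-5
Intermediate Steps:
m = 14 (m = Add(-3, 17) = 14)
Pow(Add(89771, Function('X')(-189, m)), -1) = Pow(Add(89771, 758), -1) = Pow(90529, -1) = Rational(1, 90529)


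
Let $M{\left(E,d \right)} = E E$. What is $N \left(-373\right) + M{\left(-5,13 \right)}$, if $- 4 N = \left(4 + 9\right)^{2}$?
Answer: $\frac{63137}{4} \approx 15784.0$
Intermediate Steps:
$M{\left(E,d \right)} = E^{2}$
$N = - \frac{169}{4}$ ($N = - \frac{\left(4 + 9\right)^{2}}{4} = - \frac{13^{2}}{4} = \left(- \frac{1}{4}\right) 169 = - \frac{169}{4} \approx -42.25$)
$N \left(-373\right) + M{\left(-5,13 \right)} = \left(- \frac{169}{4}\right) \left(-373\right) + \left(-5\right)^{2} = \frac{63037}{4} + 25 = \frac{63137}{4}$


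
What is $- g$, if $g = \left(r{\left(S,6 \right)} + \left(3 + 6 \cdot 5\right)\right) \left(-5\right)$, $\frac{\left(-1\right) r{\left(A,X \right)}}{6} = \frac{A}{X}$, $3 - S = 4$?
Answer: $170$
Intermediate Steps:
$S = -1$ ($S = 3 - 4 = -1$)
$r{\left(A,X \right)} = - \frac{6 A}{X}$ ($r{\left(A,X \right)} = - 6 \frac{A}{X} = - \frac{6 A}{X}$)
$g = -170$ ($g = \left(\left(-6\right) \left(-1\right) \frac{1}{6} + \left(3 + 6 \cdot 5\right)\right) \left(-5\right) = \left(\left(-6\right) \left(-1\right) \frac{1}{6} + \left(3 + 30\right)\right) \left(-5\right) = \left(1 + 33\right) \left(-5\right) = 34 \left(-5\right) = -170$)
$- g = \left(-1\right) \left(-170\right) = 170$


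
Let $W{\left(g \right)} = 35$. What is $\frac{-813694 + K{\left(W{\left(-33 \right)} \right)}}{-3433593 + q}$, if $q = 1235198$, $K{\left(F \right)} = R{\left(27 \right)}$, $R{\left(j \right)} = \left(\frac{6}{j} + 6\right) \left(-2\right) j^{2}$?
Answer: $\frac{822766}{2198395} \approx 0.37426$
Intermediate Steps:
$R{\left(j \right)} = j^{2} \left(-12 - \frac{12}{j}\right)$ ($R{\left(j \right)} = \left(6 + \frac{6}{j}\right) \left(-2\right) j^{2} = \left(-12 - \frac{12}{j}\right) j^{2} = j^{2} \left(-12 - \frac{12}{j}\right)$)
$K{\left(F \right)} = -9072$ ($K{\left(F \right)} = \left(-12\right) 27 \left(1 + 27\right) = \left(-12\right) 27 \cdot 28 = -9072$)
$\frac{-813694 + K{\left(W{\left(-33 \right)} \right)}}{-3433593 + q} = \frac{-813694 - 9072}{-3433593 + 1235198} = - \frac{822766}{-2198395} = \left(-822766\right) \left(- \frac{1}{2198395}\right) = \frac{822766}{2198395}$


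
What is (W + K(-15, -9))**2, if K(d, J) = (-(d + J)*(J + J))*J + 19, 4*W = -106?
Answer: 60233121/4 ≈ 1.5058e+7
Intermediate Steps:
W = -53/2 (W = (1/4)*(-106) = -53/2 ≈ -26.500)
K(d, J) = 19 - 2*J**2*(J + d) (K(d, J) = (-(J + d)*2*J)*J + 19 = (-2*J*(J + d))*J + 19 = -2*J**2*(J + d) + 19 = 19 - 2*J**2*(J + d))
(W + K(-15, -9))**2 = (-53/2 + (19 - 2*(-9)**3 - 2*(-15)*(-9)**2))**2 = (-53/2 + (19 - 2*(-729) - 2*(-15)*81))**2 = (-53/2 + (19 + 1458 + 2430))**2 = (-53/2 + 3907)**2 = (7761/2)**2 = 60233121/4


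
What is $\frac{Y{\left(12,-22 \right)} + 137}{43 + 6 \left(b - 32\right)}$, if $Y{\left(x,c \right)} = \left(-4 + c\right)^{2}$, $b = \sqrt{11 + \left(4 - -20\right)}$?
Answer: $- \frac{121137}{20941} - \frac{4878 \sqrt{35}}{20941} \approx -7.1628$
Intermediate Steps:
$b = \sqrt{35}$ ($b = \sqrt{11 + \left(4 + 20\right)} = \sqrt{11 + 24} = \sqrt{35} \approx 5.9161$)
$\frac{Y{\left(12,-22 \right)} + 137}{43 + 6 \left(b - 32\right)} = \frac{\left(-4 - 22\right)^{2} + 137}{43 + 6 \left(\sqrt{35} - 32\right)} = \frac{\left(-26\right)^{2} + 137}{43 + 6 \left(\sqrt{35} - 32\right)} = \frac{676 + 137}{43 + 6 \left(-32 + \sqrt{35}\right)} = \frac{813}{43 - \left(192 - 6 \sqrt{35}\right)} = \frac{813}{-149 + 6 \sqrt{35}}$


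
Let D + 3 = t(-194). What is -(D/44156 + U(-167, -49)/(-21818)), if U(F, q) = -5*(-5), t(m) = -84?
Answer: 1501033/481697804 ≈ 0.0031161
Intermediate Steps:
D = -87 (D = -3 - 84 = -87)
U(F, q) = 25
-(D/44156 + U(-167, -49)/(-21818)) = -(-87/44156 + 25/(-21818)) = -(-87*1/44156 + 25*(-1/21818)) = -(-87/44156 - 25/21818) = -1*(-1501033/481697804) = 1501033/481697804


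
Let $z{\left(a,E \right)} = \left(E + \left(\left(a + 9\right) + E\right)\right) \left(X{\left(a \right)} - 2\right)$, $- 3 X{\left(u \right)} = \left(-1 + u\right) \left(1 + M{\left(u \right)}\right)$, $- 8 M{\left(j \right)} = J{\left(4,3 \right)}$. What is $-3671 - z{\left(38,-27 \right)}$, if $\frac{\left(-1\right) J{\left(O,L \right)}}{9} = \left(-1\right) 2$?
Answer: $- \frac{42925}{12} \approx -3577.1$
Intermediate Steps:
$J{\left(O,L \right)} = 18$ ($J{\left(O,L \right)} = - 9 \left(\left(-1\right) 2\right) = \left(-9\right) \left(-2\right) = 18$)
$M{\left(j \right)} = - \frac{9}{4}$ ($M{\left(j \right)} = \left(- \frac{1}{8}\right) 18 = - \frac{9}{4}$)
$X{\left(u \right)} = - \frac{5}{12} + \frac{5 u}{12}$ ($X{\left(u \right)} = - \frac{\left(-1 + u\right) \left(1 - \frac{9}{4}\right)}{3} = - \frac{\left(-1 + u\right) \left(- \frac{5}{4}\right)}{3} = - \frac{\frac{5}{4} - \frac{5 u}{4}}{3} = - \frac{5}{12} + \frac{5 u}{12}$)
$z{\left(a,E \right)} = \left(- \frac{29}{12} + \frac{5 a}{12}\right) \left(9 + a + 2 E\right)$ ($z{\left(a,E \right)} = \left(E + \left(\left(a + 9\right) + E\right)\right) \left(\left(- \frac{5}{12} + \frac{5 a}{12}\right) - 2\right) = \left(E + \left(\left(9 + a\right) + E\right)\right) \left(- \frac{29}{12} + \frac{5 a}{12}\right) = \left(E + \left(9 + E + a\right)\right) \left(- \frac{29}{12} + \frac{5 a}{12}\right) = \left(9 + a + 2 E\right) \left(- \frac{29}{12} + \frac{5 a}{12}\right) = \left(- \frac{29}{12} + \frac{5 a}{12}\right) \left(9 + a + 2 E\right)$)
$-3671 - z{\left(38,-27 \right)} = -3671 - \left(- \frac{87}{4} - - \frac{261}{2} + \frac{4}{3} \cdot 38 + \frac{5 \cdot 38^{2}}{12} + \frac{5}{6} \left(-27\right) 38\right) = -3671 - \left(- \frac{87}{4} + \frac{261}{2} + \frac{152}{3} + \frac{5}{12} \cdot 1444 - 855\right) = -3671 - \left(- \frac{87}{4} + \frac{261}{2} + \frac{152}{3} + \frac{1805}{3} - 855\right) = -3671 - - \frac{1127}{12} = -3671 + \frac{1127}{12} = - \frac{42925}{12}$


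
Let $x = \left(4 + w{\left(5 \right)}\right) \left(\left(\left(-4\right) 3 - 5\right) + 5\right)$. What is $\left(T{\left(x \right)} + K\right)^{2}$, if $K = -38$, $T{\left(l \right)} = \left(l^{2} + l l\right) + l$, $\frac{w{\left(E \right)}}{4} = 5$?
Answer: $27410775844$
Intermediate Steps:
$w{\left(E \right)} = 20$ ($w{\left(E \right)} = 4 \cdot 5 = 20$)
$x = -288$ ($x = \left(4 + 20\right) \left(\left(\left(-4\right) 3 - 5\right) + 5\right) = 24 \left(\left(-12 - 5\right) + 5\right) = 24 \left(-17 + 5\right) = 24 \left(-12\right) = -288$)
$T{\left(l \right)} = l + 2 l^{2}$ ($T{\left(l \right)} = \left(l^{2} + l^{2}\right) + l = 2 l^{2} + l = l + 2 l^{2}$)
$\left(T{\left(x \right)} + K\right)^{2} = \left(- 288 \left(1 + 2 \left(-288\right)\right) - 38\right)^{2} = \left(- 288 \left(1 - 576\right) - 38\right)^{2} = \left(\left(-288\right) \left(-575\right) - 38\right)^{2} = \left(165600 - 38\right)^{2} = 165562^{2} = 27410775844$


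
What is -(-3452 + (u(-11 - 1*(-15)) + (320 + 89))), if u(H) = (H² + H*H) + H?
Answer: 3007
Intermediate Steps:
u(H) = H + 2*H² (u(H) = (H² + H²) + H = 2*H² + H = H + 2*H²)
-(-3452 + (u(-11 - 1*(-15)) + (320 + 89))) = -(-3452 + ((-11 - 1*(-15))*(1 + 2*(-11 - 1*(-15))) + (320 + 89))) = -(-3452 + ((-11 + 15)*(1 + 2*(-11 + 15)) + 409)) = -(-3452 + (4*(1 + 2*4) + 409)) = -(-3452 + (4*(1 + 8) + 409)) = -(-3452 + (4*9 + 409)) = -(-3452 + (36 + 409)) = -(-3452 + 445) = -1*(-3007) = 3007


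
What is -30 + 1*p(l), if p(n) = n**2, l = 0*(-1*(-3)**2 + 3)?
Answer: -30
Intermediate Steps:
l = 0 (l = 0*(-1*9 + 3) = 0*(-9 + 3) = 0*(-6) = 0)
-30 + 1*p(l) = -30 + 1*0**2 = -30 + 1*0 = -30 + 0 = -30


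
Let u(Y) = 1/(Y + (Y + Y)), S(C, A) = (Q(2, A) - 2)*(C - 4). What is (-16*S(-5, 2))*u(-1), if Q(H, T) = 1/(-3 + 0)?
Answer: 112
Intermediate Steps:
Q(H, T) = -⅓ (Q(H, T) = 1/(-3) = -⅓)
S(C, A) = 28/3 - 7*C/3 (S(C, A) = (-⅓ - 2)*(C - 4) = -7*(-4 + C)/3 = 28/3 - 7*C/3)
u(Y) = 1/(3*Y) (u(Y) = 1/(Y + 2*Y) = 1/(3*Y))
(-16*S(-5, 2))*u(-1) = (-16*(28/3 - 7/3*(-5)))*((⅓)/(-1)) = (-16*(28/3 + 35/3))*((⅓)*(-1)) = -16*21*(-⅓) = -336*(-⅓) = 112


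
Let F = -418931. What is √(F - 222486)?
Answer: I*√641417 ≈ 800.88*I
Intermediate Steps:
√(F - 222486) = √(-418931 - 222486) = √(-641417) = I*√641417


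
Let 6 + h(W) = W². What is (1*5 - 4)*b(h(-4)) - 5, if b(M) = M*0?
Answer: -5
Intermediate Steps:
h(W) = -6 + W²
b(M) = 0
(1*5 - 4)*b(h(-4)) - 5 = (1*5 - 4)*0 - 5 = (5 - 4)*0 - 5 = 1*0 - 5 = 0 - 5 = -5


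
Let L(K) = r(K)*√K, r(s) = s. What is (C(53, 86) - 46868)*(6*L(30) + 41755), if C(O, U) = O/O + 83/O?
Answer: -103713908340/53 - 447096240*√30/53 ≈ -2.0031e+9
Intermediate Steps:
C(O, U) = 1 + 83/O
L(K) = K^(3/2) (L(K) = K*√K = K^(3/2))
(C(53, 86) - 46868)*(6*L(30) + 41755) = ((83 + 53)/53 - 46868)*(6*30^(3/2) + 41755) = ((1/53)*136 - 46868)*(6*(30*√30) + 41755) = (136/53 - 46868)*(180*√30 + 41755) = -2483868*(41755 + 180*√30)/53 = -103713908340/53 - 447096240*√30/53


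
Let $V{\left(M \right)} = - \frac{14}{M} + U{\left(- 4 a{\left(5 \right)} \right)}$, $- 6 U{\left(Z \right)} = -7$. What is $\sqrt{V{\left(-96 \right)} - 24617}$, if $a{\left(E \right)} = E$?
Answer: $\frac{19 i \sqrt{1091}}{4} \approx 156.89 i$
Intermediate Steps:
$U{\left(Z \right)} = \frac{7}{6}$ ($U{\left(Z \right)} = \left(- \frac{1}{6}\right) \left(-7\right) = \frac{7}{6}$)
$V{\left(M \right)} = \frac{7}{6} - \frac{14}{M}$ ($V{\left(M \right)} = - \frac{14}{M} + \frac{7}{6} = \frac{7}{6} - \frac{14}{M}$)
$\sqrt{V{\left(-96 \right)} - 24617} = \sqrt{\left(\frac{7}{6} - \frac{14}{-96}\right) - 24617} = \sqrt{\left(\frac{7}{6} - - \frac{7}{48}\right) - 24617} = \sqrt{\left(\frac{7}{6} + \frac{7}{48}\right) - 24617} = \sqrt{\frac{21}{16} - 24617} = \sqrt{- \frac{393851}{16}} = \frac{19 i \sqrt{1091}}{4}$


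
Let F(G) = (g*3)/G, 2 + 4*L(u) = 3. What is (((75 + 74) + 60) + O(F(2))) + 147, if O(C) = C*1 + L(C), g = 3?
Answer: 1443/4 ≈ 360.75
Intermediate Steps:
L(u) = 1/4 (L(u) = -1/2 + (1/4)*3 = -1/2 + 3/4 = 1/4)
F(G) = 9/G (F(G) = (3*3)/G = 9/G)
O(C) = 1/4 + C (O(C) = C*1 + 1/4 = C + 1/4 = 1/4 + C)
(((75 + 74) + 60) + O(F(2))) + 147 = (((75 + 74) + 60) + (1/4 + 9/2)) + 147 = ((149 + 60) + (1/4 + 9*(1/2))) + 147 = (209 + (1/4 + 9/2)) + 147 = (209 + 19/4) + 147 = 855/4 + 147 = 1443/4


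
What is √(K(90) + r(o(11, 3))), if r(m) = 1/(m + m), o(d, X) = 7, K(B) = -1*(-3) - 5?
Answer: 3*I*√42/14 ≈ 1.3887*I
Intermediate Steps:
K(B) = -2 (K(B) = 3 - 5 = -2)
r(m) = 1/(2*m)
√(K(90) + r(o(11, 3))) = √(-2 + (½)/7) = √(-2 + (½)*(⅐)) = √(-2 + 1/14) = √(-27/14) = 3*I*√42/14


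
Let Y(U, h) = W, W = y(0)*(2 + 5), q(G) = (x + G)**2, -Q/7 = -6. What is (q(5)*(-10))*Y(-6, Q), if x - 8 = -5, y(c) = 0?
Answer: 0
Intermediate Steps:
Q = 42 (Q = -7*(-6) = 42)
x = 3 (x = 8 - 5 = 3)
q(G) = (3 + G)**2
W = 0 (W = 0*(2 + 5) = 0*7 = 0)
Y(U, h) = 0
(q(5)*(-10))*Y(-6, Q) = ((3 + 5)**2*(-10))*0 = (8**2*(-10))*0 = (64*(-10))*0 = -640*0 = 0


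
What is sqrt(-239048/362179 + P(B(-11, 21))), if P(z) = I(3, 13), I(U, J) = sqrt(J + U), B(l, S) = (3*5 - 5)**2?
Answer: 2*sqrt(109529086643)/362179 ≈ 1.8276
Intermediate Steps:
B(l, S) = 100 (B(l, S) = (15 - 5)**2 = 10**2 = 100)
P(z) = 4 (P(z) = sqrt(13 + 3) = sqrt(16) = 4)
sqrt(-239048/362179 + P(B(-11, 21))) = sqrt(-239048/362179 + 4) = sqrt(1209668/362179) = 2*sqrt(109529086643)/362179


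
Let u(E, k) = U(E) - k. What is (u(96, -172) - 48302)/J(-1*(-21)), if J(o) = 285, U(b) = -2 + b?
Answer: -16012/95 ≈ -168.55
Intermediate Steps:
u(E, k) = -2 + E - k (u(E, k) = (-2 + E) - k = -2 + E - k)
(u(96, -172) - 48302)/J(-1*(-21)) = ((-2 + 96 - 1*(-172)) - 48302)/285 = ((-2 + 96 + 172) - 48302)*(1/285) = (266 - 48302)*(1/285) = -48036*1/285 = -16012/95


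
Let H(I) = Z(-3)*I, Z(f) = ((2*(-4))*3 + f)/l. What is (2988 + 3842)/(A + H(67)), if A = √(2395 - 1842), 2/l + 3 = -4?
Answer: 24710940/22907051 - 27320*√553/160349357 ≈ 1.0747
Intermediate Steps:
l = -2/7 (l = 2/(-3 - 4) = 2/(-7) = 2*(-⅐) = -2/7 ≈ -0.28571)
A = √553 ≈ 23.516
Z(f) = 84 - 7*f/2 (Z(f) = ((2*(-4))*3 + f)/(-2/7) = (-8*3 + f)*(-7/2) = (-24 + f)*(-7/2) = 84 - 7*f/2)
H(I) = 189*I/2 (H(I) = (84 - 7/2*(-3))*I = (84 + 21/2)*I = 189*I/2)
(2988 + 3842)/(A + H(67)) = (2988 + 3842)/(√553 + (189/2)*67) = 6830/(√553 + 12663/2) = 6830/(12663/2 + √553)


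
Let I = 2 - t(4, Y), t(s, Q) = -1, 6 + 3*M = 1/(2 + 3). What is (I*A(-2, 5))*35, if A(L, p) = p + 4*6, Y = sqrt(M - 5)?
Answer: 3045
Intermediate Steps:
M = -29/15 (M = -2 + 1/(3*(2 + 3)) = -2 + (1/3)/5 = -2 + (1/3)*(1/5) = -2 + 1/15 = -29/15 ≈ -1.9333)
Y = 2*I*sqrt(390)/15 (Y = sqrt(-29/15 - 5) = sqrt(-104/15) = 2*I*sqrt(390)/15 ≈ 2.6331*I)
A(L, p) = 24 + p (A(L, p) = p + 24 = 24 + p)
I = 3 (I = 2 - 1*(-1) = 2 + 1 = 3)
(I*A(-2, 5))*35 = (3*(24 + 5))*35 = (3*29)*35 = 87*35 = 3045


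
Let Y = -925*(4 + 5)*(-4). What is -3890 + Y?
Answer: 29410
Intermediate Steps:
Y = 33300 (Y = -8325*(-4) = -925*(-36) = 33300)
-3890 + Y = -3890 + 33300 = 29410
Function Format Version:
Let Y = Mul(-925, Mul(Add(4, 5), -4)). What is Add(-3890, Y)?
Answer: 29410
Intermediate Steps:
Y = 33300 (Y = Mul(-925, Mul(9, -4)) = Mul(-925, -36) = 33300)
Add(-3890, Y) = Add(-3890, 33300) = 29410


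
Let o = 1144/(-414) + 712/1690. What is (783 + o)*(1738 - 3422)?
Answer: -229948174148/174915 ≈ -1.3146e+6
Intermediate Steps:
o = -409648/174915 (o = 1144*(-1/414) + 712*(1/1690) = -572/207 + 356/845 = -409648/174915 ≈ -2.3420)
(783 + o)*(1738 - 3422) = (783 - 409648/174915)*(1738 - 3422) = (136548797/174915)*(-1684) = -229948174148/174915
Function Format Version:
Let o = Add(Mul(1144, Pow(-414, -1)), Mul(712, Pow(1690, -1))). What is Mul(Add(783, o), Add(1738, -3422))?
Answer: Rational(-229948174148, 174915) ≈ -1.3146e+6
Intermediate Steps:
o = Rational(-409648, 174915) (o = Add(Mul(1144, Rational(-1, 414)), Mul(712, Rational(1, 1690))) = Add(Rational(-572, 207), Rational(356, 845)) = Rational(-409648, 174915) ≈ -2.3420)
Mul(Add(783, o), Add(1738, -3422)) = Mul(Add(783, Rational(-409648, 174915)), Add(1738, -3422)) = Mul(Rational(136548797, 174915), -1684) = Rational(-229948174148, 174915)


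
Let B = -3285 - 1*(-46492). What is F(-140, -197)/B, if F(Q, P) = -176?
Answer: -176/43207 ≈ -0.0040734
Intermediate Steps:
B = 43207 (B = -3285 + 46492 = 43207)
F(-140, -197)/B = -176/43207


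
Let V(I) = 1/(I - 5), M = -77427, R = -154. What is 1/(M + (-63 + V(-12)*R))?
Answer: -17/1317176 ≈ -1.2906e-5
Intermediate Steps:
V(I) = 1/(-5 + I)
1/(M + (-63 + V(-12)*R)) = 1/(-77427 + (-63 - 154/(-5 - 12))) = 1/(-77427 + (-63 - 154/(-17))) = 1/(-77427 + (-63 - 1/17*(-154))) = 1/(-77427 + (-63 + 154/17)) = 1/(-77427 - 917/17) = 1/(-1317176/17) = -17/1317176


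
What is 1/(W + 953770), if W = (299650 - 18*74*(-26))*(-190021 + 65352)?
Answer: -1/41673648888 ≈ -2.3996e-11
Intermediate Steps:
W = -41674602658 (W = (299650 - 1332*(-26))*(-124669) = (299650 + 34632)*(-124669) = 334282*(-124669) = -41674602658)
1/(W + 953770) = 1/(-41674602658 + 953770) = 1/(-41673648888) = -1/41673648888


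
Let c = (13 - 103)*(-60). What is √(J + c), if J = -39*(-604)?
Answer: 2*√7239 ≈ 170.16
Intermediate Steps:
J = 23556
c = 5400 (c = -90*(-60) = 5400)
√(J + c) = √(23556 + 5400) = √28956 = 2*√7239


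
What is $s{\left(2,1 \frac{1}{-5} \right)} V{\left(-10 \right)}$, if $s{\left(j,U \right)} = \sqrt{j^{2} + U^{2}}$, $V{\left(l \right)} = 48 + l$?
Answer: $\frac{38 \sqrt{101}}{5} \approx 76.379$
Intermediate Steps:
$s{\left(j,U \right)} = \sqrt{U^{2} + j^{2}}$
$s{\left(2,1 \frac{1}{-5} \right)} V{\left(-10 \right)} = \sqrt{\left(1 \frac{1}{-5}\right)^{2} + 2^{2}} \left(48 - 10\right) = \sqrt{\left(1 \left(- \frac{1}{5}\right)\right)^{2} + 4} \cdot 38 = \sqrt{\left(- \frac{1}{5}\right)^{2} + 4} \cdot 38 = \sqrt{\frac{1}{25} + 4} \cdot 38 = \sqrt{\frac{101}{25}} \cdot 38 = \frac{\sqrt{101}}{5} \cdot 38 = \frac{38 \sqrt{101}}{5}$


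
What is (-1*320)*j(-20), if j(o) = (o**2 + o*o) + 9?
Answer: -258880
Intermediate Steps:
j(o) = 9 + 2*o**2 (j(o) = (o**2 + o**2) + 9 = 2*o**2 + 9 = 9 + 2*o**2)
(-1*320)*j(-20) = (-1*320)*(9 + 2*(-20)**2) = -320*(9 + 2*400) = -320*(9 + 800) = -320*809 = -258880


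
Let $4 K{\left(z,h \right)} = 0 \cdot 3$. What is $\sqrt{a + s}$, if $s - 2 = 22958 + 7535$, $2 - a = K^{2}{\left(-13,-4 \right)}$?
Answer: $\sqrt{30497} \approx 174.63$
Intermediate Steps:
$K{\left(z,h \right)} = 0$ ($K{\left(z,h \right)} = \frac{0 \cdot 3}{4} = \frac{1}{4} \cdot 0 = 0$)
$a = 2$ ($a = 2 - 0^{2} = 2 - 0 = 2 + 0 = 2$)
$s = 30495$ ($s = 2 + \left(22958 + 7535\right) = 2 + 30493 = 30495$)
$\sqrt{a + s} = \sqrt{2 + 30495} = \sqrt{30497}$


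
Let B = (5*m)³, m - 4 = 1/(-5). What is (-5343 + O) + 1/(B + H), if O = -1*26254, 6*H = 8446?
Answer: -783605597/24800 ≈ -31597.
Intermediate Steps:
H = 4223/3 (H = (⅙)*8446 = 4223/3 ≈ 1407.7)
m = 19/5 (m = 4 + 1/(-5) = 4 - ⅕ = 19/5 ≈ 3.8000)
O = -26254
B = 6859 (B = (5*(19/5))³ = 19³ = 6859)
(-5343 + O) + 1/(B + H) = (-5343 - 26254) + 1/(6859 + 4223/3) = -31597 + 1/(24800/3) = -31597 + 3/24800 = -783605597/24800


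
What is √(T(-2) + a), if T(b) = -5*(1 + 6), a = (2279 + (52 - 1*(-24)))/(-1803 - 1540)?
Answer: 8*I*√6234695/3343 ≈ 5.9753*I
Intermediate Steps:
a = -2355/3343 (a = (2279 + (52 + 24))/(-3343) = (2279 + 76)*(-1/3343) = 2355*(-1/3343) = -2355/3343 ≈ -0.70446)
T(b) = -35 (T(b) = -5*7 = -35)
√(T(-2) + a) = √(-35 - 2355/3343) = √(-119360/3343) = 8*I*√6234695/3343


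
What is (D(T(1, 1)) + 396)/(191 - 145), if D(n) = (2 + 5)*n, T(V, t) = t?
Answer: 403/46 ≈ 8.7609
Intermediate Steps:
D(n) = 7*n
(D(T(1, 1)) + 396)/(191 - 145) = (7*1 + 396)/(191 - 145) = (7 + 396)/46 = 403*(1/46) = 403/46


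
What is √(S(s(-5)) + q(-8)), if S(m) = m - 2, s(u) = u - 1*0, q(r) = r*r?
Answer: √57 ≈ 7.5498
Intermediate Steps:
q(r) = r²
s(u) = u (s(u) = u + 0 = u)
S(m) = -2 + m
√(S(s(-5)) + q(-8)) = √((-2 - 5) + (-8)²) = √(-7 + 64) = √57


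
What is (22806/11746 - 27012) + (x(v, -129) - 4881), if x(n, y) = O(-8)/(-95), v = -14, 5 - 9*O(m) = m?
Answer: -22876902197/717345 ≈ -31891.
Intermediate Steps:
O(m) = 5/9 - m/9
x(n, y) = -13/855 (x(n, y) = (5/9 - 1/9*(-8))/(-95) = (5/9 + 8/9)*(-1/95) = (13/9)*(-1/95) = -13/855)
(22806/11746 - 27012) + (x(v, -129) - 4881) = (22806/11746 - 27012) + (-13/855 - 4881) = (22806*(1/11746) - 27012) - 4173268/855 = (1629/839 - 27012) - 4173268/855 = -22661439/839 - 4173268/855 = -22876902197/717345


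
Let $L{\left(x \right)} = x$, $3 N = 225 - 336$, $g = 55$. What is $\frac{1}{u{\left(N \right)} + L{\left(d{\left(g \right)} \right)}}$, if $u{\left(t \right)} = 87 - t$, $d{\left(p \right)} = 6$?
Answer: $\frac{1}{130} \approx 0.0076923$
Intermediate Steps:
$N = -37$ ($N = \frac{225 - 336}{3} = \frac{1}{3} \left(-111\right) = -37$)
$\frac{1}{u{\left(N \right)} + L{\left(d{\left(g \right)} \right)}} = \frac{1}{\left(87 - -37\right) + 6} = \frac{1}{\left(87 + 37\right) + 6} = \frac{1}{124 + 6} = \frac{1}{130}$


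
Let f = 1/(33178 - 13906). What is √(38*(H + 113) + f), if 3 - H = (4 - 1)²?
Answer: √377538253554/9636 ≈ 63.765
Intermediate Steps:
f = 1/19272 ≈ 5.1889e-5
H = -6 (H = 3 - (4 - 1)² = 3 - 1*3² = 3 - 1*9 = 3 - 9 = -6)
√(38*(H + 113) + f) = √(38*(-6 + 113) + 1/19272) = √(38*107 + 1/19272) = √(4066 + 1/19272) = √(78359953/19272) = √377538253554/9636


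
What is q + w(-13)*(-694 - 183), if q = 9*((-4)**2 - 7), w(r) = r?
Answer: 11482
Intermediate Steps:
q = 81 (q = 9*(16 - 7) = 9*9 = 81)
q + w(-13)*(-694 - 183) = 81 - 13*(-694 - 183) = 81 - 13*(-877) = 81 + 11401 = 11482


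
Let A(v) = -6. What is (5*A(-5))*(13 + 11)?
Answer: -720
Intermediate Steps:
(5*A(-5))*(13 + 11) = (5*(-6))*(13 + 11) = -30*24 = -720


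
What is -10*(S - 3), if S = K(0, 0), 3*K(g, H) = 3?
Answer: 20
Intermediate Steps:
K(g, H) = 1 (K(g, H) = (⅓)*3 = 1)
S = 1
-10*(S - 3) = -10*(1 - 3) = -10*(-2) = 20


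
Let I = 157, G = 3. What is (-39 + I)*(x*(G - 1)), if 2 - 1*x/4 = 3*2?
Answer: -3776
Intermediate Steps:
x = -16 (x = 8 - 12*2 = 8 - 4*6 = 8 - 24 = -16)
(-39 + I)*(x*(G - 1)) = (-39 + 157)*(-16*(3 - 1)) = 118*(-16*2) = 118*(-32) = -3776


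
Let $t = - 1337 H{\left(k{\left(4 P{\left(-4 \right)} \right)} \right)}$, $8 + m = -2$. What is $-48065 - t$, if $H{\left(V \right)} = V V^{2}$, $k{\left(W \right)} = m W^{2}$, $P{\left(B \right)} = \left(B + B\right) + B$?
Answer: $-16352299450416065$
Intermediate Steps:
$m = -10$ ($m = -8 - 2 = -10$)
$P{\left(B \right)} = 3 B$ ($P{\left(B \right)} = 2 B + B = 3 B$)
$k{\left(W \right)} = - 10 W^{2}$
$H{\left(V \right)} = V^{3}$
$t = 16352299450368000$ ($t = - 1337 \left(- 10 \left(4 \cdot 3 \left(-4\right)\right)^{2}\right)^{3} = - 1337 \left(- 10 \left(4 \left(-12\right)\right)^{2}\right)^{3} = - 1337 \left(- 10 \left(-48\right)^{2}\right)^{3} = - 1337 \left(\left(-10\right) 2304\right)^{3} = - 1337 \left(-23040\right)^{3} = \left(-1337\right) \left(-12230590464000\right) = 16352299450368000$)
$-48065 - t = -48065 - 16352299450368000 = -16352299450416065$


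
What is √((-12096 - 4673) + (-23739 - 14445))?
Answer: I*√54953 ≈ 234.42*I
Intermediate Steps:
√((-12096 - 4673) + (-23739 - 14445)) = √(-16769 - 38184) = √(-54953) = I*√54953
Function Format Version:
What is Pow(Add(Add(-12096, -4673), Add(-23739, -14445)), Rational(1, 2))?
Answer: Mul(I, Pow(54953, Rational(1, 2))) ≈ Mul(234.42, I)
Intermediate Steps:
Pow(Add(Add(-12096, -4673), Add(-23739, -14445)), Rational(1, 2)) = Pow(Add(-16769, -38184), Rational(1, 2)) = Pow(-54953, Rational(1, 2)) = Mul(I, Pow(54953, Rational(1, 2)))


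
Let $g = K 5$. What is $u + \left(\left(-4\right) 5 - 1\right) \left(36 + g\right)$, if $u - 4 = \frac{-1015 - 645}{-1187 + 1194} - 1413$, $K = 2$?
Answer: $- \frac{18285}{7} \approx -2612.1$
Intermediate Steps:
$g = 10$ ($g = 2 \cdot 5 = 10$)
$u = - \frac{11523}{7}$ ($u = 4 - \left(1413 - \frac{-1015 - 645}{-1187 + 1194}\right) = 4 - \left(1413 + \frac{1660}{7}\right) = 4 - \frac{11551}{7} = - \frac{11523}{7} \approx -1646.1$)
$u + \left(\left(-4\right) 5 - 1\right) \left(36 + g\right) = - \frac{11523}{7} + \left(\left(-4\right) 5 - 1\right) \left(36 + 10\right) = - \frac{11523}{7} + \left(-20 - 1\right) 46 = - \frac{11523}{7} - 966 = - \frac{18285}{7}$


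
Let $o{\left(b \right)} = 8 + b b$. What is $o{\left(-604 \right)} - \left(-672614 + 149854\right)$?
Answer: $887584$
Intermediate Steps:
$o{\left(b \right)} = 8 + b^{2}$
$o{\left(-604 \right)} - \left(-672614 + 149854\right) = \left(8 + \left(-604\right)^{2}\right) - \left(-672614 + 149854\right) = \left(8 + 364816\right) - -522760 = 364824 + 522760 = 887584$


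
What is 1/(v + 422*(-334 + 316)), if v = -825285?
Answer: -1/832881 ≈ -1.2007e-6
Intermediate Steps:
1/(v + 422*(-334 + 316)) = 1/(-825285 + 422*(-334 + 316)) = 1/(-825285 + 422*(-18)) = 1/(-825285 - 7596) = 1/(-832881) = -1/832881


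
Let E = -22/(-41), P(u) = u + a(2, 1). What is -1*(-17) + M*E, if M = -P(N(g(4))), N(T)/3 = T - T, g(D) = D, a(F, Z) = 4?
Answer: 609/41 ≈ 14.854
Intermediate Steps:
N(T) = 0 (N(T) = 3*(T - T) = 3*0 = 0)
P(u) = 4 + u (P(u) = u + 4 = 4 + u)
E = 22/41 (E = -22*(-1/41) = 22/41 ≈ 0.53658)
M = -4 (M = -(4 + 0) = -1*4 = -4)
-1*(-17) + M*E = -1*(-17) - 4*22/41 = 17 - 88/41 = 609/41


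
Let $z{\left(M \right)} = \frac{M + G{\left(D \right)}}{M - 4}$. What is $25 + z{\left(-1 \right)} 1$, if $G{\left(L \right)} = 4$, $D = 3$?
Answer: $\frac{122}{5} \approx 24.4$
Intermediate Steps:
$z{\left(M \right)} = \frac{4 + M}{-4 + M}$ ($z{\left(M \right)} = \frac{M + 4}{M - 4} = \frac{4 + M}{-4 + M}$)
$25 + z{\left(-1 \right)} 1 = 25 + \frac{4 - 1}{-4 - 1} \cdot 1 = 25 + \frac{1}{-5} \cdot 3 \cdot 1 = 25 + \left(- \frac{1}{5}\right) 3 \cdot 1 = 25 - \frac{3}{5} = \frac{122}{5}$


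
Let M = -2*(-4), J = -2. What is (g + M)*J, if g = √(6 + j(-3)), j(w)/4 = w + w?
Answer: -16 - 6*I*√2 ≈ -16.0 - 8.4853*I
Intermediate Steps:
j(w) = 8*w (j(w) = 4*(w + w) = 4*(2*w) = 8*w)
M = 8
g = 3*I*√2 (g = √(6 + 8*(-3)) = √(6 - 24) = √(-18) = 3*I*√2 ≈ 4.2426*I)
(g + M)*J = (3*I*√2 + 8)*(-2) = (8 + 3*I*√2)*(-2) = -16 - 6*I*√2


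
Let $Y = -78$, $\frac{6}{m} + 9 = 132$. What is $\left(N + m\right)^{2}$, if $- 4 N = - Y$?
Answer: $\frac{2544025}{6724} \approx 378.35$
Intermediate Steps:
$m = \frac{2}{41}$ ($m = \frac{6}{-9 + 132} = \frac{6}{123} = 6 \cdot \frac{1}{123} = \frac{2}{41} \approx 0.048781$)
$N = - \frac{39}{2}$ ($N = - \frac{\left(-1\right) \left(-78\right)}{4} = \left(- \frac{1}{4}\right) 78 = - \frac{39}{2} \approx -19.5$)
$\left(N + m\right)^{2} = \left(- \frac{39}{2} + \frac{2}{41}\right)^{2} = \left(- \frac{1595}{82}\right)^{2} = \frac{2544025}{6724}$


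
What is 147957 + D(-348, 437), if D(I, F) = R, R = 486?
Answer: 148443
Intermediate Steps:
D(I, F) = 486
147957 + D(-348, 437) = 147957 + 486 = 148443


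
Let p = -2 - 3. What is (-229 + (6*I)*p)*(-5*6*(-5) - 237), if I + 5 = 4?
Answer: 17313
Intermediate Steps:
I = -1 (I = -5 + 4 = -1)
p = -5
(-229 + (6*I)*p)*(-5*6*(-5) - 237) = (-229 + (6*(-1))*(-5))*(-5*6*(-5) - 237) = (-229 - 6*(-5))*(-30*(-5) - 237) = (-229 + 30)*(150 - 237) = -199*(-87) = 17313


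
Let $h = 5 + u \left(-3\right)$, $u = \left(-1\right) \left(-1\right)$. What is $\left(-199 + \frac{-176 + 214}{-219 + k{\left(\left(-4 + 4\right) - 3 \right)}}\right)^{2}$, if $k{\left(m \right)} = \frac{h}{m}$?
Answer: $\frac{17227875025}{434281} \approx 39670.0$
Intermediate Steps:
$u = 1$
$h = 2$ ($h = 5 + 1 \left(-3\right) = 5 - 3 = 2$)
$k{\left(m \right)} = \frac{2}{m}$
$\left(-199 + \frac{-176 + 214}{-219 + k{\left(\left(-4 + 4\right) - 3 \right)}}\right)^{2} = \left(-199 + \frac{-176 + 214}{-219 + \frac{2}{\left(-4 + 4\right) - 3}}\right)^{2} = \left(-199 + \frac{38}{-219 + \frac{2}{0 - 3}}\right)^{2} = \left(-199 + \frac{38}{-219 + \frac{2}{-3}}\right)^{2} = \left(-199 + \frac{38}{-219 + 2 \left(- \frac{1}{3}\right)}\right)^{2} = \left(-199 + \frac{38}{-219 - \frac{2}{3}}\right)^{2} = \left(-199 + \frac{38}{- \frac{659}{3}}\right)^{2} = \left(-199 + 38 \left(- \frac{3}{659}\right)\right)^{2} = \left(-199 - \frac{114}{659}\right)^{2} = \left(- \frac{131255}{659}\right)^{2} = \frac{17227875025}{434281}$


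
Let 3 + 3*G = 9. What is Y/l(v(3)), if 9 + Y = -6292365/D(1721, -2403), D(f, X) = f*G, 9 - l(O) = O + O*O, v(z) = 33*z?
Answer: 2107781/11348274 ≈ 0.18574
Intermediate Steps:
G = 2 (G = -1 + (⅓)*9 = -1 + 3 = 2)
l(O) = 9 - O - O² (l(O) = 9 - (O + O*O) = 9 - (O + O²) = 9 + (-O - O²) = 9 - O - O²)
D(f, X) = 2*f (D(f, X) = f*2 = 2*f)
Y = -6323343/3442 (Y = -9 - 6292365/(2*1721) = -9 - 6292365/3442 = -6323343/3442 ≈ -1837.1)
Y/l(v(3)) = -6323343/(3442*(9 - 33*3 - (33*3)²)) = -6323343/(3442*(9 - 1*99 - 1*99²)) = -6323343/(3442*(9 - 99 - 1*9801)) = -6323343/(3442*(9 - 99 - 9801)) = -6323343/3442/(-9891) = -6323343/3442*(-1/9891) = 2107781/11348274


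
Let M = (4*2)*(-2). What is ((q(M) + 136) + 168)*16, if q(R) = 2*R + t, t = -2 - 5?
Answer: 4240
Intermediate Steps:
t = -7
M = -16 (M = 8*(-2) = -16)
q(R) = -7 + 2*R (q(R) = 2*R - 7 = -7 + 2*R)
((q(M) + 136) + 168)*16 = (((-7 + 2*(-16)) + 136) + 168)*16 = (((-7 - 32) + 136) + 168)*16 = ((-39 + 136) + 168)*16 = (97 + 168)*16 = 265*16 = 4240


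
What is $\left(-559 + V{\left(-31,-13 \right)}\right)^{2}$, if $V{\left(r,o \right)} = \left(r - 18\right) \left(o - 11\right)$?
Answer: $380689$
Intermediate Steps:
$V{\left(r,o \right)} = \left(-18 + r\right) \left(-11 + o\right)$
$\left(-559 + V{\left(-31,-13 \right)}\right)^{2} = \left(-559 - -1176\right)^{2} = \left(-559 + \left(198 + 234 + 341 + 403\right)\right)^{2} = \left(-559 + 1176\right)^{2} = 617^{2} = 380689$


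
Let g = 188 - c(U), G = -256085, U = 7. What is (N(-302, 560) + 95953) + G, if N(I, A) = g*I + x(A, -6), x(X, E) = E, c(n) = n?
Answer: -214800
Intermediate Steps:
g = 181 (g = 188 - 1*7 = 188 - 7 = 181)
N(I, A) = -6 + 181*I (N(I, A) = 181*I - 6 = -6 + 181*I)
(N(-302, 560) + 95953) + G = ((-6 + 181*(-302)) + 95953) - 256085 = ((-6 - 54662) + 95953) - 256085 = (-54668 + 95953) - 256085 = 41285 - 256085 = -214800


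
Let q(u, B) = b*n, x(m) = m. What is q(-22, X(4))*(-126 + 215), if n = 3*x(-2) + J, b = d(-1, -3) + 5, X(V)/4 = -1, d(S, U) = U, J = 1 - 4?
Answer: -1602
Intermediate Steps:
J = -3
X(V) = -4 (X(V) = 4*(-1) = -4)
b = 2 (b = -3 + 5 = 2)
n = -9 (n = 3*(-2) - 3 = -6 - 3 = -9)
q(u, B) = -18 (q(u, B) = 2*(-9) = -18)
q(-22, X(4))*(-126 + 215) = -18*(-126 + 215) = -18*89 = -1602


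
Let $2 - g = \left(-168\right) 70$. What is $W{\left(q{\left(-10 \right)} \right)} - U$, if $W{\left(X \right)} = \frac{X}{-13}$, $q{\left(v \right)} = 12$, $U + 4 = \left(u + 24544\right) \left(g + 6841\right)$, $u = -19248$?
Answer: $- \frac{1280779304}{13} \approx -9.8521 \cdot 10^{7}$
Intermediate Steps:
$g = 11762$ ($g = 2 - \left(-168\right) 70 = 2 - -11760 = 2 + 11760 = 11762$)
$U = 98521484$ ($U = -4 + \left(-19248 + 24544\right) \left(11762 + 6841\right) = -4 + 5296 \cdot 18603 = -4 + 98521488 = 98521484$)
$W{\left(X \right)} = - \frac{X}{13}$ ($W{\left(X \right)} = X \left(- \frac{1}{13}\right) = - \frac{X}{13}$)
$W{\left(q{\left(-10 \right)} \right)} - U = \left(- \frac{1}{13}\right) 12 - 98521484 = - \frac{12}{13} - 98521484 = - \frac{1280779304}{13}$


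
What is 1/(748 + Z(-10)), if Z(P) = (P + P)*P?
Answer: 1/948 ≈ 0.0010549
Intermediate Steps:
Z(P) = 2*P**2 (Z(P) = (2*P)*P = 2*P**2)
1/(748 + Z(-10)) = 1/(748 + 2*(-10)**2) = 1/(748 + 2*100) = 1/(748 + 200) = 1/948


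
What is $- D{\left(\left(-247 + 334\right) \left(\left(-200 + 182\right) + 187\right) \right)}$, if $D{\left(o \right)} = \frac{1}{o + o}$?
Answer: $- \frac{1}{29406} \approx -3.4007 \cdot 10^{-5}$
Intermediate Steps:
$D{\left(o \right)} = \frac{1}{2 o}$
$- D{\left(\left(-247 + 334\right) \left(\left(-200 + 182\right) + 187\right) \right)} = - \frac{1}{2 \left(-247 + 334\right) \left(\left(-200 + 182\right) + 187\right)} = - \frac{1}{2 \cdot 87 \left(-18 + 187\right)} = - \frac{1}{2 \cdot 87 \cdot 169} = - \frac{1}{2 \cdot 14703} = \left(-1\right) \frac{1}{29406} = - \frac{1}{29406}$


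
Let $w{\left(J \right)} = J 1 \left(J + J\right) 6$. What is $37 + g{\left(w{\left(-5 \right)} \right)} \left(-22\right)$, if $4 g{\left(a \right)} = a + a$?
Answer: $-3263$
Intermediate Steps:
$w{\left(J \right)} = 12 J^{2}$ ($w{\left(J \right)} = J 2 J 6 = J 12 J = 12 J^{2}$)
$g{\left(a \right)} = \frac{a}{2}$ ($g{\left(a \right)} = \frac{a + a}{4} = \frac{2 a}{4} = \frac{a}{2}$)
$37 + g{\left(w{\left(-5 \right)} \right)} \left(-22\right) = 37 + \frac{12 \left(-5\right)^{2}}{2} \left(-22\right) = 37 + \frac{12 \cdot 25}{2} \left(-22\right) = 37 + \frac{1}{2} \cdot 300 \left(-22\right) = 37 + 150 \left(-22\right) = 37 - 3300 = -3263$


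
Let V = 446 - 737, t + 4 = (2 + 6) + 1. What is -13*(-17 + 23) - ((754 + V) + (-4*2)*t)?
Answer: -501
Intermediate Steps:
t = 5 (t = -4 + ((2 + 6) + 1) = -4 + (8 + 1) = -4 + 9 = 5)
V = -291
-13*(-17 + 23) - ((754 + V) + (-4*2)*t) = -13*(-17 + 23) - ((754 - 291) - 4*2*5) = -13*6 - (463 - 8*5) = -78 - (463 - 40) = -78 - 1*423 = -78 - 423 = -501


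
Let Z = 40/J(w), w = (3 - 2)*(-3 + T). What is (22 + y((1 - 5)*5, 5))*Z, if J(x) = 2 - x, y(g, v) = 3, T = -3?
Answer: 125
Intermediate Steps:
w = -6 (w = (3 - 2)*(-3 - 3) = 1*(-6) = -6)
Z = 5 (Z = 40/(2 - 1*(-6)) = 40/(2 + 6) = 40/8 = 40*(⅛) = 5)
(22 + y((1 - 5)*5, 5))*Z = (22 + 3)*5 = 25*5 = 125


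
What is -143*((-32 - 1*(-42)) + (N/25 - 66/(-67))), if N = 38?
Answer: -2995278/1675 ≈ -1788.2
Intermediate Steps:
-143*((-32 - 1*(-42)) + (N/25 - 66/(-67))) = -143*((-32 - 1*(-42)) + (38/25 - 66/(-67))) = -143*((-32 + 42) + (38*(1/25) - 66*(-1/67))) = -143*(10 + (38/25 + 66/67)) = -143*(10 + 4196/1675) = -143*20946/1675 = -2995278/1675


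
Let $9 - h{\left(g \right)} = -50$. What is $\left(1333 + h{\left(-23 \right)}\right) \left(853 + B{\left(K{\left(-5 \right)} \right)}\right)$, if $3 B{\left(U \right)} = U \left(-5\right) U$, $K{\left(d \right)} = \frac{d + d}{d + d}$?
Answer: $1185056$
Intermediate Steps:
$K{\left(d \right)} = 1$ ($K{\left(d \right)} = \frac{2 d}{2 d} = 2 d \frac{1}{2 d} = 1$)
$h{\left(g \right)} = 59$ ($h{\left(g \right)} = 9 - -50 = 9 + 50 = 59$)
$B{\left(U \right)} = - \frac{5 U^{2}}{3}$ ($B{\left(U \right)} = \frac{U \left(-5\right) U}{3} = \frac{- 5 U U}{3} = \frac{\left(-5\right) U^{2}}{3} = - \frac{5 U^{2}}{3}$)
$\left(1333 + h{\left(-23 \right)}\right) \left(853 + B{\left(K{\left(-5 \right)} \right)}\right) = \left(1333 + 59\right) \left(853 - \frac{5 \cdot 1^{2}}{3}\right) = 1392 \left(853 - \frac{5}{3}\right) = 1392 \cdot \frac{2554}{3} = 1185056$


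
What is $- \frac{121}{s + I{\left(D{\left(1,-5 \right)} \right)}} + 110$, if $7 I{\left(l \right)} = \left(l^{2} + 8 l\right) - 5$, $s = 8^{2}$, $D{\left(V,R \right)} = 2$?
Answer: $\frac{50083}{463} \approx 108.17$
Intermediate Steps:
$s = 64$
$I{\left(l \right)} = - \frac{5}{7} + \frac{l^{2}}{7} + \frac{8 l}{7}$ ($I{\left(l \right)} = \frac{\left(l^{2} + 8 l\right) - 5}{7} = \frac{-5 + l^{2} + 8 l}{7} = - \frac{5}{7} + \frac{l^{2}}{7} + \frac{8 l}{7}$)
$- \frac{121}{s + I{\left(D{\left(1,-5 \right)} \right)}} + 110 = - \frac{121}{64 + \left(- \frac{5}{7} + \frac{2^{2}}{7} + \frac{8}{7} \cdot 2\right)} + 110 = - \frac{121}{64 + \left(- \frac{5}{7} + \frac{1}{7} \cdot 4 + \frac{16}{7}\right)} + 110 = - \frac{121}{64 + \left(- \frac{5}{7} + \frac{4}{7} + \frac{16}{7}\right)} + 110 = - \frac{121}{64 + \frac{15}{7}} + 110 = - \frac{121}{\frac{463}{7}} + 110 = \left(-121\right) \frac{7}{463} + 110 = - \frac{847}{463} + 110 = \frac{50083}{463}$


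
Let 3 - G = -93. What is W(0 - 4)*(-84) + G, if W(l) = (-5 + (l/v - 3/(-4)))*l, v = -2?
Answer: -660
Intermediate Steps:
G = 96 (G = 3 - 1*(-93) = 3 + 93 = 96)
W(l) = l*(-17/4 - l/2) (W(l) = (-5 + (l/(-2) - 3/(-4)))*l = (-5 + (l*(-½) - 3*(-¼)))*l = (-5 + (-l/2 + ¾))*l = (-5 + (¾ - l/2))*l = (-17/4 - l/2)*l = l*(-17/4 - l/2))
W(0 - 4)*(-84) + G = ((0 - 4)*(-17 - 2*(0 - 4))/4)*(-84) + 96 = ((¼)*(-4)*(-17 - 2*(-4)))*(-84) + 96 = ((¼)*(-4)*(-17 + 8))*(-84) + 96 = ((¼)*(-4)*(-9))*(-84) + 96 = 9*(-84) + 96 = -756 + 96 = -660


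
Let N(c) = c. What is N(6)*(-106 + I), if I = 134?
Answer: 168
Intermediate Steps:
N(6)*(-106 + I) = 6*(-106 + 134) = 6*28 = 168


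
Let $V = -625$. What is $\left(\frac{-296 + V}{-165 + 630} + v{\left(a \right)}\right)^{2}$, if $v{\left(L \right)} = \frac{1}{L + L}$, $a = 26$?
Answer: $\frac{249924481}{64963600} \approx 3.8471$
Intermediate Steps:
$v{\left(L \right)} = \frac{1}{2 L}$
$\left(\frac{-296 + V}{-165 + 630} + v{\left(a \right)}\right)^{2} = \left(\frac{-296 - 625}{-165 + 630} + \frac{1}{2 \cdot 26}\right)^{2} = \left(- \frac{921}{465} + \frac{1}{2} \cdot \frac{1}{26}\right)^{2} = \left(\left(-921\right) \frac{1}{465} + \frac{1}{52}\right)^{2} = \left(- \frac{307}{155} + \frac{1}{52}\right)^{2} = \left(- \frac{15809}{8060}\right)^{2} = \frac{249924481}{64963600}$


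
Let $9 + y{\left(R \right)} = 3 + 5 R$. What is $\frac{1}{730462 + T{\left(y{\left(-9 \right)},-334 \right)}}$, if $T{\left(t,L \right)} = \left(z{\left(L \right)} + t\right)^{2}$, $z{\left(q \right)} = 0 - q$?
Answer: $\frac{1}{810551} \approx 1.2337 \cdot 10^{-6}$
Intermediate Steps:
$y{\left(R \right)} = -6 + 5 R$ ($y{\left(R \right)} = -9 + \left(3 + 5 R\right) = -6 + 5 R$)
$z{\left(q \right)} = - q$
$T{\left(t,L \right)} = \left(t - L\right)^{2}$ ($T{\left(t,L \right)} = \left(- L + t\right)^{2} = \left(t - L\right)^{2}$)
$\frac{1}{730462 + T{\left(y{\left(-9 \right)},-334 \right)}} = \frac{1}{730462 + \left(-334 - \left(-6 + 5 \left(-9\right)\right)\right)^{2}} = \frac{1}{730462 + \left(-334 - \left(-6 - 45\right)\right)^{2}} = \frac{1}{730462 + \left(-334 - -51\right)^{2}} = \frac{1}{730462 + \left(-334 + 51\right)^{2}} = \frac{1}{730462 + \left(-283\right)^{2}} = \frac{1}{730462 + 80089} = \frac{1}{810551}$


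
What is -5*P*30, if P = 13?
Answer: -1950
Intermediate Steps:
-5*P*30 = -5*13*30 = -65*30 = -1950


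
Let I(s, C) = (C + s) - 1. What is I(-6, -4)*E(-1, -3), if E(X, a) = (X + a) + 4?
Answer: 0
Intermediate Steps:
I(s, C) = -1 + C + s
E(X, a) = 4 + X + a
I(-6, -4)*E(-1, -3) = (-1 - 4 - 6)*(4 - 1 - 3) = -11*0 = 0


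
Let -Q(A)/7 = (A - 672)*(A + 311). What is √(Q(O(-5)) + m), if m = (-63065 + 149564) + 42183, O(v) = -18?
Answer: 8*√24123 ≈ 1242.5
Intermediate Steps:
Q(A) = -7*(-672 + A)*(311 + A) (Q(A) = -7*(A - 672)*(A + 311) = -7*(-672 + A)*(311 + A))
m = 128682 (m = 86499 + 42183 = 128682)
√(Q(O(-5)) + m) = √((1462944 - 7*(-18)² + 2527*(-18)) + 128682) = √((1462944 - 7*324 - 45486) + 128682) = √((1462944 - 2268 - 45486) + 128682) = √(1415190 + 128682) = √1543872 = 8*√24123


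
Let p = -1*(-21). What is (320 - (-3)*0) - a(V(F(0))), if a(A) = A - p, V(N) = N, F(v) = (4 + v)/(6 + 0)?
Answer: 1021/3 ≈ 340.33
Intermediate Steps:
F(v) = ⅔ + v/6 (F(v) = (4 + v)/6 = (4 + v)*(⅙) = ⅔ + v/6)
p = 21
a(A) = -21 + A (a(A) = A - 1*21 = A - 21 = -21 + A)
(320 - (-3)*0) - a(V(F(0))) = (320 - (-3)*0) - (-21 + (⅔ + (⅙)*0)) = (320 - 1*0) - (-21 + (⅔ + 0)) = (320 + 0) - (-21 + ⅔) = 320 - 1*(-61/3) = 320 + 61/3 = 1021/3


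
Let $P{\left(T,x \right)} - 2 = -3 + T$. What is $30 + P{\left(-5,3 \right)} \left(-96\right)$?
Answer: $606$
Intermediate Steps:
$P{\left(T,x \right)} = -1 + T$ ($P{\left(T,x \right)} = 2 + \left(-3 + T\right) = -1 + T$)
$30 + P{\left(-5,3 \right)} \left(-96\right) = 30 + \left(-1 - 5\right) \left(-96\right) = 30 - -576 = 30 + 576 = 606$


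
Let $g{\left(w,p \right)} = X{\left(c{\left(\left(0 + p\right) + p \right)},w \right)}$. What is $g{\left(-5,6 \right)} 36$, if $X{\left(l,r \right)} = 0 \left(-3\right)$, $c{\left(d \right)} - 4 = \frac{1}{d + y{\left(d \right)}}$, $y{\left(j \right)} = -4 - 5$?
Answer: $0$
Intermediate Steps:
$y{\left(j \right)} = -9$
$c{\left(d \right)} = 4 + \frac{1}{-9 + d}$ ($c{\left(d \right)} = 4 + \frac{1}{d - 9} = 4 + \frac{1}{-9 + d}$)
$X{\left(l,r \right)} = 0$
$g{\left(w,p \right)} = 0$
$g{\left(-5,6 \right)} 36 = 0 \cdot 36 = 0$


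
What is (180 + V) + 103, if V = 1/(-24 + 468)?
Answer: 125653/444 ≈ 283.00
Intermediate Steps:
V = 1/444 ≈ 0.0022523
(180 + V) + 103 = (180 + 1/444) + 103 = 79921/444 + 103 = 125653/444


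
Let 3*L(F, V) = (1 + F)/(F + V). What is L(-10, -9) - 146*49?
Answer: -135923/19 ≈ -7153.8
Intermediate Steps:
L(F, V) = (1 + F)/(3*(F + V)) (L(F, V) = ((1 + F)/(F + V))/3 = (1 + F)/(3*(F + V)))
L(-10, -9) - 146*49 = (1 - 10)/(3*(-10 - 9)) - 146*49 = (⅓)*(-9)/(-19) - 7154 = (⅓)*(-1/19)*(-9) - 7154 = 3/19 - 7154 = -135923/19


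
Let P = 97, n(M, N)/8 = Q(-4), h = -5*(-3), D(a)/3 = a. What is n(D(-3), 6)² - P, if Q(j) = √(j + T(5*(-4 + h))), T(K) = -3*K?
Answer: -10913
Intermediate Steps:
D(a) = 3*a
h = 15
Q(j) = √(-165 + j) (Q(j) = √(j - 15*(-4 + 15)) = √(j - 15*11) = √(j - 3*55) = √(j - 165) = √(-165 + j))
n(M, N) = 104*I (n(M, N) = 8*√(-165 - 4) = 8*√(-169) = 8*(13*I) = 104*I)
n(D(-3), 6)² - P = (104*I)² - 1*97 = -10816 - 97 = -10913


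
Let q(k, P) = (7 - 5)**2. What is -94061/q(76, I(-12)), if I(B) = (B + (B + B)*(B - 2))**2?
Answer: -94061/4 ≈ -23515.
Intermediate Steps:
I(B) = (B + 2*B*(-2 + B))**2 (I(B) = (B + (2*B)*(-2 + B))**2 = (B + 2*B*(-2 + B))**2)
q(k, P) = 4 (q(k, P) = 2**2 = 4)
-94061/q(76, I(-12)) = -94061/4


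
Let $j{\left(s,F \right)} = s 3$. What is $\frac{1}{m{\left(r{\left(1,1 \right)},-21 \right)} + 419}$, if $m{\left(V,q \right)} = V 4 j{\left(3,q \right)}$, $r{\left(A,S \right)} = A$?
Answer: $\frac{1}{455} \approx 0.0021978$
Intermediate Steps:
$j{\left(s,F \right)} = 3 s$
$m{\left(V,q \right)} = 36 V$ ($m{\left(V,q \right)} = V 4 \cdot 3 \cdot 3 = 4 V 9 = 36 V$)
$\frac{1}{m{\left(r{\left(1,1 \right)},-21 \right)} + 419} = \frac{1}{36 \cdot 1 + 419} = \frac{1}{36 + 419} = \frac{1}{455}$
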